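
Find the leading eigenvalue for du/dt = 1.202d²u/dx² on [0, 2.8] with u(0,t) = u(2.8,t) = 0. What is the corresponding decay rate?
Eigenvalues: λₙ = 1.202n²π²/2.8².
First three modes:
  n=1: λ₁ = 1.202π²/2.8² ≈ 1.513
  n=2: λ₂ = 4.808π²/2.8² ≈ 6.053 (4× faster decay)
  n=3: λ₃ = 10.818π²/2.8² ≈ 13.619 (9× faster decay)
As t → ∞, higher modes decay exponentially faster. The n=1 mode dominates: u ~ c₁ sin(πx/2.8) e^{-λ₁t}.
Decay rate: λ₁ = 1.202π²/2.8² ≈ 1.513.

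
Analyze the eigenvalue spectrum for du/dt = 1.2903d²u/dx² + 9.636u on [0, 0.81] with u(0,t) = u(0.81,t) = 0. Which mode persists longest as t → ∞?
Eigenvalues: λₙ = 1.2903n²π²/0.81² - 9.636.
First three modes:
  n=1: λ₁ = 1.2903π²/0.81² - 9.636 ≈ 9.774
  n=2: λ₂ = 5.1612π²/0.81² - 9.636 ≈ 68.003
  n=3: λ₃ = 11.6127π²/0.81² - 9.636 ≈ 165.052
Since 1.2903π²/0.81² ≈ 19.41 > 9.636, all λₙ > 0.
The n=1 mode decays slowest → dominates as t → ∞.
Asymptotic: u ~ c₁ sin(πx/0.81) e^{-λ₁t} with decay rate λ₁ ≈ 9.774.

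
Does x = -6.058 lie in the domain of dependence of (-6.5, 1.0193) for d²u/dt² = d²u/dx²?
Yes. The domain of dependence is [-7.5193, -5.4807], and -6.058 ∈ [-7.5193, -5.4807].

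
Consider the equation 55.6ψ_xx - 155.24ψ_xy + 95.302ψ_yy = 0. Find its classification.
Hyperbolic. (A = 55.6, B = -155.24, C = 95.302 gives B² - 4AC = 2904.2928.)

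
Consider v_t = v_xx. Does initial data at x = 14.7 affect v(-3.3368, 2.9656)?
Yes, for any finite x. The heat equation has infinite propagation speed, so all initial data affects all points at any t > 0.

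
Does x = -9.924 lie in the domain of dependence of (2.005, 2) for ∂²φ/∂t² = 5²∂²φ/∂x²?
No. The domain of dependence is [-7.995, 12.005], and -9.924 is outside this interval.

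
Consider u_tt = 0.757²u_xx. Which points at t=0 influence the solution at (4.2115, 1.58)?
Domain of dependence: [3.01544, 5.40756]. Signals travel at speed 0.757, so data within |x - 4.2115| ≤ 0.757·1.58 = 1.19606 can reach the point.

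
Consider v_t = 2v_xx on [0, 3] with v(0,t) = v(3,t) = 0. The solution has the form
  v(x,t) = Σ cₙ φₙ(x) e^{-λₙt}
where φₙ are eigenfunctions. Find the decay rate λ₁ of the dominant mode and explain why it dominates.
Eigenvalues: λₙ = 2n²π²/3².
First three modes:
  n=1: λ₁ = 2π²/3² ≈ 2.193
  n=2: λ₂ = 8π²/3² ≈ 8.773 (4× faster decay)
  n=3: λ₃ = 18π²/3² ≈ 19.739 (9× faster decay)
As t → ∞, higher modes decay exponentially faster. The n=1 mode dominates: v ~ c₁ sin(πx/3) e^{-λ₁t}.
Decay rate: λ₁ = 2π²/3² ≈ 2.193.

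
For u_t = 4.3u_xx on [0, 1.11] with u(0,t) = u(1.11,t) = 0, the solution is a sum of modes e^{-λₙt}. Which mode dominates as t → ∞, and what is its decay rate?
Eigenvalues: λₙ = 4.3n²π²/1.11².
First three modes:
  n=1: λ₁ = 4.3π²/1.11² ≈ 34.445
  n=2: λ₂ = 17.2π²/1.11² ≈ 137.779 (4× faster decay)
  n=3: λ₃ = 38.7π²/1.11² ≈ 310.002 (9× faster decay)
As t → ∞, higher modes decay exponentially faster. The n=1 mode dominates: u ~ c₁ sin(πx/1.11) e^{-λ₁t}.
Decay rate: λ₁ = 4.3π²/1.11² ≈ 34.445.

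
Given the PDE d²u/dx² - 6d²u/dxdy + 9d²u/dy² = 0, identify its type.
The second-order coefficients are A = 1, B = -6, C = 9. Since B² - 4AC = 0 = 0, this is a parabolic PDE.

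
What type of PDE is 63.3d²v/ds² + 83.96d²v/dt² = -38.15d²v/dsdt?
Rewriting in standard form: 63.3d²v/ds² + 38.15d²v/dsdt + 83.96d²v/dt² = 0. With A = 63.3, B = 38.15, C = 83.96, the discriminant is -19803.2495. This is an elliptic PDE.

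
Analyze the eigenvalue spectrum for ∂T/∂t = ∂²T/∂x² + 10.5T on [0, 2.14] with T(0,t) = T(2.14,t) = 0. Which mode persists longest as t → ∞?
Eigenvalues: λₙ = n²π²/2.14² - 10.5.
First three modes:
  n=1: λ₁ = π²/2.14² - 10.5 ≈ -8.345
  n=2: λ₂ = 4π²/2.14² - 10.5 ≈ -1.88
  n=3: λ₃ = 9π²/2.14² - 10.5 ≈ 8.896
Since π²/2.14² ≈ 2.155 < 10.5, λ₁ < 0.
The n=1 mode grows fastest (−λₙ is largest for n=1) → dominates.
Asymptotic: T ~ c₁ sin(πx/2.14) e^{8.345t} (exponential growth at rate −λ₁ ≈ 8.345).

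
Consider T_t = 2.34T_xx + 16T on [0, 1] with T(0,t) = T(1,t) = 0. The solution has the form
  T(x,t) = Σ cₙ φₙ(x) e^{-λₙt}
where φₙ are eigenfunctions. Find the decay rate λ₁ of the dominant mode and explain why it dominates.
Eigenvalues: λₙ = 2.34n²π²/1² - 16.
First three modes:
  n=1: λ₁ = 2.34π² - 16 ≈ 7.095
  n=2: λ₂ = 9.36π² - 16 ≈ 76.379
  n=3: λ₃ = 21.06π² - 16 ≈ 191.854
Since 2.34π² ≈ 23.095 > 16, all λₙ > 0.
The n=1 mode decays slowest → dominates as t → ∞.
Asymptotic: T ~ c₁ sin(πx/1) e^{-λ₁t} with decay rate λ₁ ≈ 7.095.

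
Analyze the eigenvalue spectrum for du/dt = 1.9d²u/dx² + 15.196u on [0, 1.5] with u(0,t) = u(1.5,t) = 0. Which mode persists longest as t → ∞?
Eigenvalues: λₙ = 1.9n²π²/1.5² - 15.196.
First three modes:
  n=1: λ₁ = 1.9π²/1.5² - 15.196 ≈ -6.862
  n=2: λ₂ = 7.6π²/1.5² - 15.196 ≈ 18.141
  n=3: λ₃ = 17.1π²/1.5² - 15.196 ≈ 59.813
Since 1.9π²/1.5² ≈ 8.334 < 15.196, λ₁ < 0.
The n=1 mode grows fastest (−λₙ is largest for n=1) → dominates.
Asymptotic: u ~ c₁ sin(πx/1.5) e^{6.862t} (exponential growth at rate −λ₁ ≈ 6.862).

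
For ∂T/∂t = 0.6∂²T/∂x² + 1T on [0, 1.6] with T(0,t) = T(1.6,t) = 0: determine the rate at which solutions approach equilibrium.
Eigenvalues: λₙ = 0.6n²π²/1.6² - 1.
First three modes:
  n=1: λ₁ = 0.6π²/1.6² - 1 ≈ 1.313
  n=2: λ₂ = 2.4π²/1.6² - 1 ≈ 8.253
  n=3: λ₃ = 5.4π²/1.6² - 1 ≈ 19.819
Since 0.6π²/1.6² ≈ 2.313 > 1, all λₙ > 0.
The n=1 mode decays slowest → dominates as t → ∞.
Asymptotic: T ~ c₁ sin(πx/1.6) e^{-λ₁t} with decay rate λ₁ ≈ 1.313.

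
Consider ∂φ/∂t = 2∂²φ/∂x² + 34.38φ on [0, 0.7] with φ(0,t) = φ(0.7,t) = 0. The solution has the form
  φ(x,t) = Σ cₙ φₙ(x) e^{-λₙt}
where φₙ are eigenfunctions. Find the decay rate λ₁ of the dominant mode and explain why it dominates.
Eigenvalues: λₙ = 2n²π²/0.7² - 34.38.
First three modes:
  n=1: λ₁ = 2π²/0.7² - 34.38 ≈ 5.904
  n=2: λ₂ = 8π²/0.7² - 34.38 ≈ 126.756
  n=3: λ₃ = 18π²/0.7² - 34.38 ≈ 328.177
Since 2π²/0.7² ≈ 40.284 > 34.38, all λₙ > 0.
The n=1 mode decays slowest → dominates as t → ∞.
Asymptotic: φ ~ c₁ sin(πx/0.7) e^{-λ₁t} with decay rate λ₁ ≈ 5.904.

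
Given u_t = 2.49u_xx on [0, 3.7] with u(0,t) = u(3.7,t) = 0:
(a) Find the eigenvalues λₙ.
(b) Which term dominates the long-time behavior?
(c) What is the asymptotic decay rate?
Eigenvalues: λₙ = 2.49n²π²/3.7².
First three modes:
  n=1: λ₁ = 2.49π²/3.7² ≈ 1.795
  n=2: λ₂ = 9.96π²/3.7² ≈ 7.181 (4× faster decay)
  n=3: λ₃ = 22.41π²/3.7² ≈ 16.156 (9× faster decay)
As t → ∞, higher modes decay exponentially faster. The n=1 mode dominates: u ~ c₁ sin(πx/3.7) e^{-λ₁t}.
Decay rate: λ₁ = 2.49π²/3.7² ≈ 1.795.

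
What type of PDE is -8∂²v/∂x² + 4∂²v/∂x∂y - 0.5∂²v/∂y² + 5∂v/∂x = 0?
With A = -8, B = 4, C = -0.5, the discriminant is 0. This is a parabolic PDE.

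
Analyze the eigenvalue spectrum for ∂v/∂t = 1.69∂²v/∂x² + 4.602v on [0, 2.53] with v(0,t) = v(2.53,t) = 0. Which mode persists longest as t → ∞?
Eigenvalues: λₙ = 1.69n²π²/2.53² - 4.602.
First three modes:
  n=1: λ₁ = 1.69π²/2.53² - 4.602 ≈ -1.996
  n=2: λ₂ = 6.76π²/2.53² - 4.602 ≈ 5.821
  n=3: λ₃ = 15.21π²/2.53² - 4.602 ≈ 18.85
Since 1.69π²/2.53² ≈ 2.606 < 4.602, λ₁ < 0.
The n=1 mode grows fastest (−λₙ is largest for n=1) → dominates.
Asymptotic: v ~ c₁ sin(πx/2.53) e^{1.996t} (exponential growth at rate −λ₁ ≈ 1.996).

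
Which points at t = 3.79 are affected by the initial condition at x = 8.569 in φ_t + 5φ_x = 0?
At x = 27.519. The characteristic carries data from (8.569, 0) to (27.519, 3.79).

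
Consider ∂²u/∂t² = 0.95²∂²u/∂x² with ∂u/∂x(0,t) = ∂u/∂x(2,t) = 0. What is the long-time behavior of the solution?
As t → ∞, u oscillates about a mean that drifts linearly in t (generically unbounded; no decay). There is no damping, so the nonconstant modes persist as standing waves (energy conserved, no decay). But with Neumann conditions at both ends the constant mode has eigenvalue 0: the spatial mean M(t) of u satisfies M'' = 0, so M(t) = M(0) + M'(0)·t. Unless the initial velocity has zero mean (∫u_t(x,0)dx = 0), the solution grows linearly in t (unbounded, though not exponentially); if it does have zero mean, the solution stays bounded and simply oscillates.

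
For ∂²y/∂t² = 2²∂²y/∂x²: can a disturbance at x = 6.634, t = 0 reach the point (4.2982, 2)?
Yes. The domain of dependence is [0.2982, 8.2982], and 6.634 ∈ [0.2982, 8.2982].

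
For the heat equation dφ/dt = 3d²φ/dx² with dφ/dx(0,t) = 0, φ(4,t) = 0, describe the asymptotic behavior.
φ → 0. Heat escapes through the Dirichlet boundary.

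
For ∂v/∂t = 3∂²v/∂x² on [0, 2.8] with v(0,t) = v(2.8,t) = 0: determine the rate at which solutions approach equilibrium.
Eigenvalues: λₙ = 3n²π²/2.8².
First three modes:
  n=1: λ₁ = 3π²/2.8² ≈ 3.777
  n=2: λ₂ = 12π²/2.8² ≈ 15.107 (4× faster decay)
  n=3: λ₃ = 27π²/2.8² ≈ 33.99 (9× faster decay)
As t → ∞, higher modes decay exponentially faster. The n=1 mode dominates: v ~ c₁ sin(πx/2.8) e^{-λ₁t}.
Decay rate: λ₁ = 3π²/2.8² ≈ 3.777.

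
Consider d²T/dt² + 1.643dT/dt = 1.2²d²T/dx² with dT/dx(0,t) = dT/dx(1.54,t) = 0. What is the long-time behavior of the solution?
As t → ∞, T → constant (steady state). Damping (γ=1.643) dissipates the nonconstant modes; with Neumann BCs the spatial average obeys M''+γM'=0 and tends to a finite limit.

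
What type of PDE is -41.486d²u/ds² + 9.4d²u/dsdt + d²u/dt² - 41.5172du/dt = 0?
With A = -41.486, B = 9.4, C = 1, the discriminant is 254.304. This is a hyperbolic PDE.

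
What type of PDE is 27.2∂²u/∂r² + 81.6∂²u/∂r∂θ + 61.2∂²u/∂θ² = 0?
With A = 27.2, B = 81.6, C = 61.2, the discriminant is 0. This is a parabolic PDE.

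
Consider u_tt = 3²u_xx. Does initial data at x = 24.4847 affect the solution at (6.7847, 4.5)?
No. The domain of dependence is [-6.7153, 20.2847], and 24.4847 is outside this interval.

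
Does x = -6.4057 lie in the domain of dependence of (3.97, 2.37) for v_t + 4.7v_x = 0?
No. Only data at x = -7.169 affects (3.97, 2.37). Advection has one-way propagation along characteristics.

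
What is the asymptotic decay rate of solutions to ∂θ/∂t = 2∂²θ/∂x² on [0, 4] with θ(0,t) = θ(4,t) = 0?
Eigenvalues: λₙ = 2n²π²/4².
First three modes:
  n=1: λ₁ = 2π²/4² ≈ 1.234
  n=2: λ₂ = 8π²/4² ≈ 4.935 (4× faster decay)
  n=3: λ₃ = 18π²/4² ≈ 11.103 (9× faster decay)
As t → ∞, higher modes decay exponentially faster. The n=1 mode dominates: θ ~ c₁ sin(πx/4) e^{-λ₁t}.
Decay rate: λ₁ = 2π²/4² ≈ 1.234.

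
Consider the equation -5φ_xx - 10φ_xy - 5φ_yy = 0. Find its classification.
Parabolic. (A = -5, B = -10, C = -5 gives B² - 4AC = 0.)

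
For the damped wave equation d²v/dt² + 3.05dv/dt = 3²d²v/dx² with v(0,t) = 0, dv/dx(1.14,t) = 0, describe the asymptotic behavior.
v → 0. Damping (γ=3.05) dissipates energy; oscillations decay exponentially.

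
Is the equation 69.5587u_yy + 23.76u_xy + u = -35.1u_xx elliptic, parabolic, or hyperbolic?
Rewriting in standard form: 35.1u_xx + 23.76u_xy + 69.5587u_yy + u = 0. Computing B² - 4AC with A = 35.1, B = 23.76, C = 69.5587: discriminant = -9201.50388 (negative). Answer: elliptic.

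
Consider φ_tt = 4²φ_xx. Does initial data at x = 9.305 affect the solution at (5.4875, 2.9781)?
Yes. The domain of dependence is [-6.4249, 17.3999], and 9.305 ∈ [-6.4249, 17.3999].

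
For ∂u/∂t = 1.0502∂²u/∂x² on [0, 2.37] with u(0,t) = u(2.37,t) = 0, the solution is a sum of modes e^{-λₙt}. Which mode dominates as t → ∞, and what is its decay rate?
Eigenvalues: λₙ = 1.0502n²π²/2.37².
First three modes:
  n=1: λ₁ = 1.0502π²/2.37² ≈ 1.845
  n=2: λ₂ = 4.2008π²/2.37² ≈ 7.381 (4× faster decay)
  n=3: λ₃ = 9.4518π²/2.37² ≈ 16.608 (9× faster decay)
As t → ∞, higher modes decay exponentially faster. The n=1 mode dominates: u ~ c₁ sin(πx/2.37) e^{-λ₁t}.
Decay rate: λ₁ = 1.0502π²/2.37² ≈ 1.845.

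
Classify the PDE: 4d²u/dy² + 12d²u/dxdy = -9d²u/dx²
Rewriting in standard form: 9d²u/dx² + 12d²u/dxdy + 4d²u/dy² = 0. A = 9, B = 12, C = 4. Discriminant B² - 4AC = 0. Since 0 = 0, parabolic.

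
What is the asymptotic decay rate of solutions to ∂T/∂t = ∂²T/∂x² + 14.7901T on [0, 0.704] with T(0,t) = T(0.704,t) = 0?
Eigenvalues: λₙ = n²π²/0.704² - 14.7901.
First three modes:
  n=1: λ₁ = π²/0.704² - 14.7901 ≈ 5.124
  n=2: λ₂ = 4π²/0.704² - 14.7901 ≈ 64.865
  n=3: λ₃ = 9π²/0.704² - 14.7901 ≈ 164.434
Since π²/0.704² ≈ 19.914 > 14.7901, all λₙ > 0.
The n=1 mode decays slowest → dominates as t → ∞.
Asymptotic: T ~ c₁ sin(πx/0.704) e^{-λ₁t} with decay rate λ₁ ≈ 5.124.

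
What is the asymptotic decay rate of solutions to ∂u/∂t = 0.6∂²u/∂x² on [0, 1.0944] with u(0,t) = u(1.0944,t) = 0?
Eigenvalues: λₙ = 0.6n²π²/1.0944².
First three modes:
  n=1: λ₁ = 0.6π²/1.0944² ≈ 4.944
  n=2: λ₂ = 2.4π²/1.0944² ≈ 19.777 (4× faster decay)
  n=3: λ₃ = 5.4π²/1.0944² ≈ 44.498 (9× faster decay)
As t → ∞, higher modes decay exponentially faster. The n=1 mode dominates: u ~ c₁ sin(πx/1.0944) e^{-λ₁t}.
Decay rate: λ₁ = 0.6π²/1.0944² ≈ 4.944.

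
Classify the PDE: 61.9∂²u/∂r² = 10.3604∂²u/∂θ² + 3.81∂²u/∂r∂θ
Rewriting in standard form: 61.9∂²u/∂r² - 3.81∂²u/∂r∂θ - 10.3604∂²u/∂θ² = 0. A = 61.9, B = -3.81, C = -10.3604. Discriminant B² - 4AC = 2579.75114. Since 2579.75114 > 0, hyperbolic.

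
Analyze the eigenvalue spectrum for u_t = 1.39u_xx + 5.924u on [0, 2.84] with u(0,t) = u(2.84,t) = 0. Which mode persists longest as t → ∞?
Eigenvalues: λₙ = 1.39n²π²/2.84² - 5.924.
First three modes:
  n=1: λ₁ = 1.39π²/2.84² - 5.924 ≈ -4.223
  n=2: λ₂ = 5.56π²/2.84² - 5.924 ≈ 0.88
  n=3: λ₃ = 12.51π²/2.84² - 5.924 ≈ 9.384
Since 1.39π²/2.84² ≈ 1.701 < 5.924, λ₁ < 0.
The n=1 mode grows fastest (−λₙ is largest for n=1) → dominates.
Asymptotic: u ~ c₁ sin(πx/2.84) e^{4.223t} (exponential growth at rate −λ₁ ≈ 4.223).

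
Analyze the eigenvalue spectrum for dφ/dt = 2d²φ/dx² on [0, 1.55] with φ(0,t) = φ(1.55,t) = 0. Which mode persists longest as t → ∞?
Eigenvalues: λₙ = 2n²π²/1.55².
First three modes:
  n=1: λ₁ = 2π²/1.55² ≈ 8.216
  n=2: λ₂ = 8π²/1.55² ≈ 32.864 (4× faster decay)
  n=3: λ₃ = 18π²/1.55² ≈ 73.945 (9× faster decay)
As t → ∞, higher modes decay exponentially faster. The n=1 mode dominates: φ ~ c₁ sin(πx/1.55) e^{-λ₁t}.
Decay rate: λ₁ = 2π²/1.55² ≈ 8.216.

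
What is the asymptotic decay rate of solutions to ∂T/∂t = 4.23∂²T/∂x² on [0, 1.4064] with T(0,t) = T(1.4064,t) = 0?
Eigenvalues: λₙ = 4.23n²π²/1.4064².
First three modes:
  n=1: λ₁ = 4.23π²/1.4064² ≈ 21.107
  n=2: λ₂ = 16.92π²/1.4064² ≈ 84.427 (4× faster decay)
  n=3: λ₃ = 38.07π²/1.4064² ≈ 189.961 (9× faster decay)
As t → ∞, higher modes decay exponentially faster. The n=1 mode dominates: T ~ c₁ sin(πx/1.4064) e^{-λ₁t}.
Decay rate: λ₁ = 4.23π²/1.4064² ≈ 21.107.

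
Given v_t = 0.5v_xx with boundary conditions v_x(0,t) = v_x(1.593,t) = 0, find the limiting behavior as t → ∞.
v → constant (steady state). Heat is conserved (no flux at boundaries); solution approaches the spatial average.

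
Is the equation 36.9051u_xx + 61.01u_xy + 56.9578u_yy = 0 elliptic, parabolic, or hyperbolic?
Computing B² - 4AC with A = 36.9051, B = 61.01, C = 56.9578: discriminant = -4685.91311912 (negative). Answer: elliptic.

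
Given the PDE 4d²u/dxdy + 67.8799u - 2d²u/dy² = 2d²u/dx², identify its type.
Rewriting in standard form: -2d²u/dx² + 4d²u/dxdy - 2d²u/dy² + 67.8799u = 0. The second-order coefficients are A = -2, B = 4, C = -2. Since B² - 4AC = 0 = 0, this is a parabolic PDE.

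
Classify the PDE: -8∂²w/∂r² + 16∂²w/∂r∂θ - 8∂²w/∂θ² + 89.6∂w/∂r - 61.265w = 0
A = -8, B = 16, C = -8. Discriminant B² - 4AC = 0. Since 0 = 0, parabolic.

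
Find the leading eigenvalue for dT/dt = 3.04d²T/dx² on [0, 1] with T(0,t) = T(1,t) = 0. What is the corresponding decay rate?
Eigenvalues: λₙ = 3.04n²π².
First three modes:
  n=1: λ₁ = 3.04π² ≈ 30.004
  n=2: λ₂ = 12.16π² ≈ 120.014 (4× faster decay)
  n=3: λ₃ = 27.36π² ≈ 270.032 (9× faster decay)
As t → ∞, higher modes decay exponentially faster. The n=1 mode dominates: T ~ c₁ sin(πx) e^{-λ₁t}.
Decay rate: λ₁ = 3.04π² ≈ 30.004.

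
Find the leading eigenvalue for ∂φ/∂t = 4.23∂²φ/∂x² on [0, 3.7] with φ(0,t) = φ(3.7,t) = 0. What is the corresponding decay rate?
Eigenvalues: λₙ = 4.23n²π²/3.7².
First three modes:
  n=1: λ₁ = 4.23π²/3.7² ≈ 3.05
  n=2: λ₂ = 16.92π²/3.7² ≈ 12.198 (4× faster decay)
  n=3: λ₃ = 38.07π²/3.7² ≈ 27.446 (9× faster decay)
As t → ∞, higher modes decay exponentially faster. The n=1 mode dominates: φ ~ c₁ sin(πx/3.7) e^{-λ₁t}.
Decay rate: λ₁ = 4.23π²/3.7² ≈ 3.05.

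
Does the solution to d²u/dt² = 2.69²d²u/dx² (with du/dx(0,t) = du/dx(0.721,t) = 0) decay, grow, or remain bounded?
u oscillates about a mean that drifts linearly in t (generically unbounded; no decay). There is no damping, so the nonconstant modes persist as standing waves (energy conserved, no decay). But with Neumann conditions at both ends the constant mode has eigenvalue 0: the spatial mean M(t) of u satisfies M'' = 0, so M(t) = M(0) + M'(0)·t. Unless the initial velocity has zero mean (∫u_t(x,0)dx = 0), the solution grows linearly in t (unbounded, though not exponentially); if it does have zero mean, the solution stays bounded and simply oscillates.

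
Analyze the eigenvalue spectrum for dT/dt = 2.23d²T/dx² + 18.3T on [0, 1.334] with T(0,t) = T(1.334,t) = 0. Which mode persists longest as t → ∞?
Eigenvalues: λₙ = 2.23n²π²/1.334² - 18.3.
First three modes:
  n=1: λ₁ = 2.23π²/1.334² - 18.3 ≈ -5.932
  n=2: λ₂ = 8.92π²/1.334² - 18.3 ≈ 31.171
  n=3: λ₃ = 20.07π²/1.334² - 18.3 ≈ 93.01
Since 2.23π²/1.334² ≈ 12.368 < 18.3, λ₁ < 0.
The n=1 mode grows fastest (−λₙ is largest for n=1) → dominates.
Asymptotic: T ~ c₁ sin(πx/1.334) e^{5.932t} (exponential growth at rate −λ₁ ≈ 5.932).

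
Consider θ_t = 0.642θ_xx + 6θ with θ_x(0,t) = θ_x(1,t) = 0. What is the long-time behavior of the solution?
As t → ∞, θ grows unboundedly. With Neumann BCs the constant mode has diffusion eigenvalue 0, so any r > 0 makes it grow like e^(6t); solution grows exponentially.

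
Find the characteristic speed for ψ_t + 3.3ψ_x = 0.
Speed = 3.3. Information travels along x - 3.3t = const (rightward).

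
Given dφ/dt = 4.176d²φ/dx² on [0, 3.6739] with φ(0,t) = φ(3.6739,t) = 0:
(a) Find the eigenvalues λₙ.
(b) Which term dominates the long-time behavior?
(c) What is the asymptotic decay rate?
Eigenvalues: λₙ = 4.176n²π²/3.6739².
First three modes:
  n=1: λ₁ = 4.176π²/3.6739² ≈ 3.054
  n=2: λ₂ = 16.704π²/3.6739² ≈ 12.214 (4× faster decay)
  n=3: λ₃ = 37.584π²/3.6739² ≈ 27.482 (9× faster decay)
As t → ∞, higher modes decay exponentially faster. The n=1 mode dominates: φ ~ c₁ sin(πx/3.6739) e^{-λ₁t}.
Decay rate: λ₁ = 4.176π²/3.6739² ≈ 3.054.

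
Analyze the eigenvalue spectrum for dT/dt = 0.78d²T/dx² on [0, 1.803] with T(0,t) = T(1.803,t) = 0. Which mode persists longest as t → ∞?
Eigenvalues: λₙ = 0.78n²π²/1.803².
First three modes:
  n=1: λ₁ = 0.78π²/1.803² ≈ 2.368
  n=2: λ₂ = 3.12π²/1.803² ≈ 9.472 (4× faster decay)
  n=3: λ₃ = 7.02π²/1.803² ≈ 21.313 (9× faster decay)
As t → ∞, higher modes decay exponentially faster. The n=1 mode dominates: T ~ c₁ sin(πx/1.803) e^{-λ₁t}.
Decay rate: λ₁ = 0.78π²/1.803² ≈ 2.368.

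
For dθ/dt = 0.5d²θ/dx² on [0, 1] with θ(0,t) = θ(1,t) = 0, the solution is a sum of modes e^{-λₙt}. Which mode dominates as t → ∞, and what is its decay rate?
Eigenvalues: λₙ = 0.5n²π².
First three modes:
  n=1: λ₁ = 0.5π² ≈ 4.935
  n=2: λ₂ = 2π² ≈ 19.739 (4× faster decay)
  n=3: λ₃ = 4.5π² ≈ 44.413 (9× faster decay)
As t → ∞, higher modes decay exponentially faster. The n=1 mode dominates: θ ~ c₁ sin(πx) e^{-λ₁t}.
Decay rate: λ₁ = 0.5π² ≈ 4.935.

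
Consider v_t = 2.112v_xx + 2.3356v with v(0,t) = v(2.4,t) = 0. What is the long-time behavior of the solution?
As t → ∞, v → 0. Diffusion dominates reaction (r=2.3356 < κπ²/L²≈3.62); solution decays.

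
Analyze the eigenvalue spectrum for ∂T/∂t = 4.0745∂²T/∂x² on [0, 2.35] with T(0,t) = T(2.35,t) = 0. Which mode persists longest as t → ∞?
Eigenvalues: λₙ = 4.0745n²π²/2.35².
First three modes:
  n=1: λ₁ = 4.0745π²/2.35² ≈ 7.282
  n=2: λ₂ = 16.298π²/2.35² ≈ 29.127 (4× faster decay)
  n=3: λ₃ = 36.6705π²/2.35² ≈ 65.536 (9× faster decay)
As t → ∞, higher modes decay exponentially faster. The n=1 mode dominates: T ~ c₁ sin(πx/2.35) e^{-λ₁t}.
Decay rate: λ₁ = 4.0745π²/2.35² ≈ 7.282.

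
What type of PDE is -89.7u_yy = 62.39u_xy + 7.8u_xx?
Rewriting in standard form: -7.8u_xx - 62.39u_xy - 89.7u_yy = 0. With A = -7.8, B = -62.39, C = -89.7, the discriminant is 1093.8721. This is a hyperbolic PDE.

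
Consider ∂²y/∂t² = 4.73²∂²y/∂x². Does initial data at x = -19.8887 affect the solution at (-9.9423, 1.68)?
No. The domain of dependence is [-17.8887, -1.9959], and -19.8887 is outside this interval.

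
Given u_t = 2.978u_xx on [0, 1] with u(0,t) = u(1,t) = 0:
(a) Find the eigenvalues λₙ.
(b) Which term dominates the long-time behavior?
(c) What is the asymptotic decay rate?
Eigenvalues: λₙ = 2.978n²π².
First three modes:
  n=1: λ₁ = 2.978π² ≈ 29.392
  n=2: λ₂ = 11.912π² ≈ 117.567 (4× faster decay)
  n=3: λ₃ = 26.802π² ≈ 264.525 (9× faster decay)
As t → ∞, higher modes decay exponentially faster. The n=1 mode dominates: u ~ c₁ sin(πx) e^{-λ₁t}.
Decay rate: λ₁ = 2.978π² ≈ 29.392.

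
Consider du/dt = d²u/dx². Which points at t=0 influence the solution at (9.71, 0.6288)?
The entire real line. The heat equation has infinite propagation speed: any initial disturbance instantly affects all points (though exponentially small far away).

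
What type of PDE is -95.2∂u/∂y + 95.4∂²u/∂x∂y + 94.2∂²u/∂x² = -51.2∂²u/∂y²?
Rewriting in standard form: 94.2∂²u/∂x² + 95.4∂²u/∂x∂y + 51.2∂²u/∂y² - 95.2∂u/∂y = 0. With A = 94.2, B = 95.4, C = 51.2, the discriminant is -10191. This is an elliptic PDE.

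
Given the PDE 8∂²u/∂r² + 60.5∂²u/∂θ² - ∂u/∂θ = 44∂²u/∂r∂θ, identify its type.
Rewriting in standard form: 8∂²u/∂r² - 44∂²u/∂r∂θ + 60.5∂²u/∂θ² - ∂u/∂θ = 0. The second-order coefficients are A = 8, B = -44, C = 60.5. Since B² - 4AC = 0 = 0, this is a parabolic PDE.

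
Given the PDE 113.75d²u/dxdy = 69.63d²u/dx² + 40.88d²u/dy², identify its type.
Rewriting in standard form: -69.63d²u/dx² + 113.75d²u/dxdy - 40.88d²u/dy² = 0. The second-order coefficients are A = -69.63, B = 113.75, C = -40.88. Since B² - 4AC = 1553.1649 > 0, this is a hyperbolic PDE.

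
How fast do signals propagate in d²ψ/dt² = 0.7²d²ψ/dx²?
Speed = 0.7. Information travels along characteristics x = x₀ ± 0.7t.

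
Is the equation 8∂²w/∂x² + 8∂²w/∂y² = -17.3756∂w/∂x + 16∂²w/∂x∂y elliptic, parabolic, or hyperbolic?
Rewriting in standard form: 8∂²w/∂x² - 16∂²w/∂x∂y + 8∂²w/∂y² + 17.3756∂w/∂x = 0. Computing B² - 4AC with A = 8, B = -16, C = 8: discriminant = 0 (zero). Answer: parabolic.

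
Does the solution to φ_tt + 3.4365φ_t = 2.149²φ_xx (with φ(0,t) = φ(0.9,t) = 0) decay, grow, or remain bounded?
φ → 0. Damping (γ=3.4365) dissipates energy; oscillations decay exponentially.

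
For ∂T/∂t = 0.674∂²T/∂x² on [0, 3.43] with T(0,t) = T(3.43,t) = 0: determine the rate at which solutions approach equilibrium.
Eigenvalues: λₙ = 0.674n²π²/3.43².
First three modes:
  n=1: λ₁ = 0.674π²/3.43² ≈ 0.565
  n=2: λ₂ = 2.696π²/3.43² ≈ 2.262 (4× faster decay)
  n=3: λ₃ = 6.066π²/3.43² ≈ 5.089 (9× faster decay)
As t → ∞, higher modes decay exponentially faster. The n=1 mode dominates: T ~ c₁ sin(πx/3.43) e^{-λ₁t}.
Decay rate: λ₁ = 0.674π²/3.43² ≈ 0.565.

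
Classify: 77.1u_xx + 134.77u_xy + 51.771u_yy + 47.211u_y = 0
Hyperbolic (discriminant = 2196.7765).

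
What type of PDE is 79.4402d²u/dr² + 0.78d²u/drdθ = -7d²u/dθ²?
Rewriting in standard form: 79.4402d²u/dr² + 0.78d²u/drdθ + 7d²u/dθ² = 0. With A = 79.4402, B = 0.78, C = 7, the discriminant is -2223.7172. This is an elliptic PDE.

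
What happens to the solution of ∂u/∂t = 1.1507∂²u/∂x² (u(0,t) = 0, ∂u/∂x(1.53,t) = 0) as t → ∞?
u → 0. Heat escapes through the Dirichlet boundary.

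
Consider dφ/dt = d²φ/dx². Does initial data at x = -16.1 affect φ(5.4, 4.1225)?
Yes, for any finite x. The heat equation has infinite propagation speed, so all initial data affects all points at any t > 0.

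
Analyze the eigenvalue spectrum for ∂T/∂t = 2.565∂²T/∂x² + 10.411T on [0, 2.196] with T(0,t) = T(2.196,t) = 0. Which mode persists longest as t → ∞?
Eigenvalues: λₙ = 2.565n²π²/2.196² - 10.411.
First three modes:
  n=1: λ₁ = 2.565π²/2.196² - 10.411 ≈ -5.161
  n=2: λ₂ = 10.26π²/2.196² - 10.411 ≈ 10.587
  n=3: λ₃ = 23.085π²/2.196² - 10.411 ≈ 36.835
Since 2.565π²/2.196² ≈ 5.25 < 10.411, λ₁ < 0.
The n=1 mode grows fastest (−λₙ is largest for n=1) → dominates.
Asymptotic: T ~ c₁ sin(πx/2.196) e^{5.161t} (exponential growth at rate −λ₁ ≈ 5.161).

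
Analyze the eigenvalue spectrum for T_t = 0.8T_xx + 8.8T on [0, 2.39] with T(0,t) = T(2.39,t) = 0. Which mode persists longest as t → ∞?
Eigenvalues: λₙ = 0.8n²π²/2.39² - 8.8.
First three modes:
  n=1: λ₁ = 0.8π²/2.39² - 8.8 ≈ -7.418
  n=2: λ₂ = 3.2π²/2.39² - 8.8 ≈ -3.271
  n=3: λ₃ = 7.2π²/2.39² - 8.8 ≈ 3.64
Since 0.8π²/2.39² ≈ 1.382 < 8.8, λ₁ < 0.
The n=1 mode grows fastest (−λₙ is largest for n=1) → dominates.
Asymptotic: T ~ c₁ sin(πx/2.39) e^{7.418t} (exponential growth at rate −λ₁ ≈ 7.418).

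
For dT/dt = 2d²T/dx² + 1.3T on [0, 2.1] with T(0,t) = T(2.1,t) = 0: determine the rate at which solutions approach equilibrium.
Eigenvalues: λₙ = 2n²π²/2.1² - 1.3.
First three modes:
  n=1: λ₁ = 2π²/2.1² - 1.3 ≈ 3.176
  n=2: λ₂ = 8π²/2.1² - 1.3 ≈ 16.604
  n=3: λ₃ = 18π²/2.1² - 1.3 ≈ 38.984
Since 2π²/2.1² ≈ 4.476 > 1.3, all λₙ > 0.
The n=1 mode decays slowest → dominates as t → ∞.
Asymptotic: T ~ c₁ sin(πx/2.1) e^{-λ₁t} with decay rate λ₁ ≈ 3.176.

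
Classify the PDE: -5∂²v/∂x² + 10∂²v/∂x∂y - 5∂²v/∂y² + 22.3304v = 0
A = -5, B = 10, C = -5. Discriminant B² - 4AC = 0. Since 0 = 0, parabolic.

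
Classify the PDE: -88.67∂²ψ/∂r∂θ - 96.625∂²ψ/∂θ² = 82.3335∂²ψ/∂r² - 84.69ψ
Rewriting in standard form: -82.3335∂²ψ/∂r² - 88.67∂²ψ/∂r∂θ - 96.625∂²ψ/∂θ² + 84.69ψ = 0. A = -82.3335, B = -88.67, C = -96.625. Discriminant B² - 4AC = -23959.52885. Since -23959.52885 < 0, elliptic.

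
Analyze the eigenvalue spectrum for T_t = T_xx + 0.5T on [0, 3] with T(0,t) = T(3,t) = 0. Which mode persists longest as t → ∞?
Eigenvalues: λₙ = n²π²/3² - 0.5.
First three modes:
  n=1: λ₁ = π²/3² - 0.5 ≈ 0.597
  n=2: λ₂ = 4π²/3² - 0.5 ≈ 3.886
  n=3: λ₃ = 9π²/3² - 0.5 ≈ 9.37
Since π²/3² ≈ 1.097 > 0.5, all λₙ > 0.
The n=1 mode decays slowest → dominates as t → ∞.
Asymptotic: T ~ c₁ sin(πx/3) e^{-λ₁t} with decay rate λ₁ ≈ 0.597.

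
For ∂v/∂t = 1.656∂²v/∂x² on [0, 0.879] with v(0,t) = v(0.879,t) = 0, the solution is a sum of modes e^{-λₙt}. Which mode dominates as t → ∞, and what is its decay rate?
Eigenvalues: λₙ = 1.656n²π²/0.879².
First three modes:
  n=1: λ₁ = 1.656π²/0.879² ≈ 21.154
  n=2: λ₂ = 6.624π²/0.879² ≈ 84.614 (4× faster decay)
  n=3: λ₃ = 14.904π²/0.879² ≈ 190.382 (9× faster decay)
As t → ∞, higher modes decay exponentially faster. The n=1 mode dominates: v ~ c₁ sin(πx/0.879) e^{-λ₁t}.
Decay rate: λ₁ = 1.656π²/0.879² ≈ 21.154.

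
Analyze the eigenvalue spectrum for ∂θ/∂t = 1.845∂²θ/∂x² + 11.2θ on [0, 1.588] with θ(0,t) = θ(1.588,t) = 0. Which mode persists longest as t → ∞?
Eigenvalues: λₙ = 1.845n²π²/1.588² - 11.2.
First three modes:
  n=1: λ₁ = 1.845π²/1.588² - 11.2 ≈ -3.979
  n=2: λ₂ = 7.38π²/1.588² - 11.2 ≈ 17.684
  n=3: λ₃ = 16.605π²/1.588² - 11.2 ≈ 53.789
Since 1.845π²/1.588² ≈ 7.221 < 11.2, λ₁ < 0.
The n=1 mode grows fastest (−λₙ is largest for n=1) → dominates.
Asymptotic: θ ~ c₁ sin(πx/1.588) e^{3.979t} (exponential growth at rate −λ₁ ≈ 3.979).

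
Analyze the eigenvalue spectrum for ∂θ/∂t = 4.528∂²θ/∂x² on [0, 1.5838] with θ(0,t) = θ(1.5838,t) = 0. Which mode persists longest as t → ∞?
Eigenvalues: λₙ = 4.528n²π²/1.5838².
First three modes:
  n=1: λ₁ = 4.528π²/1.5838² ≈ 17.816
  n=2: λ₂ = 18.112π²/1.5838² ≈ 71.263 (4× faster decay)
  n=3: λ₃ = 40.752π²/1.5838² ≈ 160.342 (9× faster decay)
As t → ∞, higher modes decay exponentially faster. The n=1 mode dominates: θ ~ c₁ sin(πx/1.5838) e^{-λ₁t}.
Decay rate: λ₁ = 4.528π²/1.5838² ≈ 17.816.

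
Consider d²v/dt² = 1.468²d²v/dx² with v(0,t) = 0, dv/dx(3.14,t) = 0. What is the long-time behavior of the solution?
As t → ∞, v oscillates (no decay). Energy is conserved; the solution oscillates indefinitely as standing waves.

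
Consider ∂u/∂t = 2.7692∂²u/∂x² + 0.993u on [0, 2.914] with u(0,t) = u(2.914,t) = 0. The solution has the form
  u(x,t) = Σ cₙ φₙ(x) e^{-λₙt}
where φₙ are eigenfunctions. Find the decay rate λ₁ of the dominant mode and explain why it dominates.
Eigenvalues: λₙ = 2.7692n²π²/2.914² - 0.993.
First three modes:
  n=1: λ₁ = 2.7692π²/2.914² - 0.993 ≈ 2.226
  n=2: λ₂ = 11.0768π²/2.914² - 0.993 ≈ 11.882
  n=3: λ₃ = 24.9228π²/2.914² - 0.993 ≈ 27.975
Since 2.7692π²/2.914² ≈ 3.219 > 0.993, all λₙ > 0.
The n=1 mode decays slowest → dominates as t → ∞.
Asymptotic: u ~ c₁ sin(πx/2.914) e^{-λ₁t} with decay rate λ₁ ≈ 2.226.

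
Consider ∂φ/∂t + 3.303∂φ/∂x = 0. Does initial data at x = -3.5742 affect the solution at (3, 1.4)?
No. Only data at x = -1.6242 affects (3, 1.4). Advection has one-way propagation along characteristics.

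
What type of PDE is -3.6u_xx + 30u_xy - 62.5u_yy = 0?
With A = -3.6, B = 30, C = -62.5, the discriminant is 0. This is a parabolic PDE.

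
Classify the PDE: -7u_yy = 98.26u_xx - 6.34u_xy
Rewriting in standard form: -98.26u_xx + 6.34u_xy - 7u_yy = 0. A = -98.26, B = 6.34, C = -7. Discriminant B² - 4AC = -2711.0844. Since -2711.0844 < 0, elliptic.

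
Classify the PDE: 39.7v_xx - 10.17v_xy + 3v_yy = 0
A = 39.7, B = -10.17, C = 3. Discriminant B² - 4AC = -372.9711. Since -372.9711 < 0, elliptic.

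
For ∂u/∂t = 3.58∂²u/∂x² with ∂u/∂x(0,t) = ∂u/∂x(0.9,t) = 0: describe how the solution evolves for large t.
u → constant (steady state). Heat is conserved (no flux at boundaries); solution approaches the spatial average.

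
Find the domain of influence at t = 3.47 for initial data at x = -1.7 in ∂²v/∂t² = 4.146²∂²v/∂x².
Domain of influence: [-16.08662, 12.68662]. Data at x = -1.7 spreads outward at speed 4.146.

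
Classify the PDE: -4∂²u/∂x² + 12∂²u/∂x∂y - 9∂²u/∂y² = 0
A = -4, B = 12, C = -9. Discriminant B² - 4AC = 0. Since 0 = 0, parabolic.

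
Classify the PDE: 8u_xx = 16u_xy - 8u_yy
Rewriting in standard form: 8u_xx - 16u_xy + 8u_yy = 0. A = 8, B = -16, C = 8. Discriminant B² - 4AC = 0. Since 0 = 0, parabolic.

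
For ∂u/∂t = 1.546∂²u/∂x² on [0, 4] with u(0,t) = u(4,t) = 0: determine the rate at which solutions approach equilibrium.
Eigenvalues: λₙ = 1.546n²π²/4².
First three modes:
  n=1: λ₁ = 1.546π²/4² ≈ 0.954
  n=2: λ₂ = 6.184π²/4² ≈ 3.815 (4× faster decay)
  n=3: λ₃ = 13.914π²/4² ≈ 8.583 (9× faster decay)
As t → ∞, higher modes decay exponentially faster. The n=1 mode dominates: u ~ c₁ sin(πx/4) e^{-λ₁t}.
Decay rate: λ₁ = 1.546π²/4² ≈ 0.954.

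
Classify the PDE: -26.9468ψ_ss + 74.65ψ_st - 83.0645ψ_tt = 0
A = -26.9468, B = 74.65, C = -83.0645. Discriminant B² - 4AC = -3380.6673744. Since -3380.6673744 < 0, elliptic.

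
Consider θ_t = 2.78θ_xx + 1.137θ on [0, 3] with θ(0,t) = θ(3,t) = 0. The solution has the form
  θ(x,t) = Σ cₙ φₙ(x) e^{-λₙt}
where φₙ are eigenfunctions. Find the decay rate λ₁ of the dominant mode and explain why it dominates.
Eigenvalues: λₙ = 2.78n²π²/3² - 1.137.
First three modes:
  n=1: λ₁ = 2.78π²/3² - 1.137 ≈ 1.912
  n=2: λ₂ = 11.12π²/3² - 1.137 ≈ 11.057
  n=3: λ₃ = 25.02π²/3² - 1.137 ≈ 26.301
Since 2.78π²/3² ≈ 3.049 > 1.137, all λₙ > 0.
The n=1 mode decays slowest → dominates as t → ∞.
Asymptotic: θ ~ c₁ sin(πx/3) e^{-λ₁t} with decay rate λ₁ ≈ 1.912.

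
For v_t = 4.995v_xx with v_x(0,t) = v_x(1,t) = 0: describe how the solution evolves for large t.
v → constant (steady state). Heat is conserved (no flux at boundaries); solution approaches the spatial average.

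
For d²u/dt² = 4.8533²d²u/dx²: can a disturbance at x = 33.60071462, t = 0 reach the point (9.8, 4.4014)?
No. The domain of dependence is [-11.56131462, 31.16131462], and 33.60071462 is outside this interval.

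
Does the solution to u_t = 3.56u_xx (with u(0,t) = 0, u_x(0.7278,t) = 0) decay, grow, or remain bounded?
u → 0. Heat escapes through the Dirichlet boundary.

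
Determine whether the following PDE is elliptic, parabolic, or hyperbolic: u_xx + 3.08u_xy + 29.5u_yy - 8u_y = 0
Coefficients: A = 1, B = 3.08, C = 29.5. B² - 4AC = -108.5136, which is negative, so the equation is elliptic.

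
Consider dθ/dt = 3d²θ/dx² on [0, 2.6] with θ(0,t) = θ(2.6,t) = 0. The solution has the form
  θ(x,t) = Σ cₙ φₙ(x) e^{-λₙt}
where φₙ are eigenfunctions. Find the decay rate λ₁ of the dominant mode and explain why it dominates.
Eigenvalues: λₙ = 3n²π²/2.6².
First three modes:
  n=1: λ₁ = 3π²/2.6² ≈ 4.38
  n=2: λ₂ = 12π²/2.6² ≈ 17.52 (4× faster decay)
  n=3: λ₃ = 27π²/2.6² ≈ 39.42 (9× faster decay)
As t → ∞, higher modes decay exponentially faster. The n=1 mode dominates: θ ~ c₁ sin(πx/2.6) e^{-λ₁t}.
Decay rate: λ₁ = 3π²/2.6² ≈ 4.38.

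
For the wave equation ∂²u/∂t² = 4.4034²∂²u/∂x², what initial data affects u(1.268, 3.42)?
Domain of dependence: [-13.791628, 16.327628]. Signals travel at speed 4.4034, so data within |x - 1.268| ≤ 4.4034·3.42 = 15.059628 can reach the point.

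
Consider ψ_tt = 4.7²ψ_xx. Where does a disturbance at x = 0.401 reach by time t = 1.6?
Domain of influence: [-7.119, 7.921]. Data at x = 0.401 spreads outward at speed 4.7.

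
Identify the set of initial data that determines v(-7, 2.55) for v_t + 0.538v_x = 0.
A single point: x = -8.3719. The characteristic through (-7, 2.55) is x - 0.538t = const, so x = -7 - 0.538·2.55 = -8.3719.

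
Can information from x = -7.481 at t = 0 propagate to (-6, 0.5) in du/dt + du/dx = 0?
No. Only data at x = -6.5 affects (-6, 0.5). Advection has one-way propagation along characteristics.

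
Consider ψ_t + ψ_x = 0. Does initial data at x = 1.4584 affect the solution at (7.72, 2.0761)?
No. Only data at x = 5.6439 affects (7.72, 2.0761). Advection has one-way propagation along characteristics.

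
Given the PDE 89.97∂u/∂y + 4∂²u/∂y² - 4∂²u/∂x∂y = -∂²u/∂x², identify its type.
Rewriting in standard form: ∂²u/∂x² - 4∂²u/∂x∂y + 4∂²u/∂y² + 89.97∂u/∂y = 0. The second-order coefficients are A = 1, B = -4, C = 4. Since B² - 4AC = 0 = 0, this is a parabolic PDE.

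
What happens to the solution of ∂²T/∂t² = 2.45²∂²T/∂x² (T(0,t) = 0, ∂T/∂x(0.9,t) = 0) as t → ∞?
T oscillates (no decay). Energy is conserved; the solution oscillates indefinitely as standing waves.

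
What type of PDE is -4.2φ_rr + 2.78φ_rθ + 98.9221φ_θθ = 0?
With A = -4.2, B = 2.78, C = 98.9221, the discriminant is 1669.61968. This is a hyperbolic PDE.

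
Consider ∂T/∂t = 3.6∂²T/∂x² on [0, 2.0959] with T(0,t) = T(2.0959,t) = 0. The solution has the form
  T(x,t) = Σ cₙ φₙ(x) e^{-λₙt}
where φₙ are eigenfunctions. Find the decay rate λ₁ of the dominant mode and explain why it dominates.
Eigenvalues: λₙ = 3.6n²π²/2.0959².
First three modes:
  n=1: λ₁ = 3.6π²/2.0959² ≈ 8.088
  n=2: λ₂ = 14.4π²/2.0959² ≈ 32.353 (4× faster decay)
  n=3: λ₃ = 32.4π²/2.0959² ≈ 72.795 (9× faster decay)
As t → ∞, higher modes decay exponentially faster. The n=1 mode dominates: T ~ c₁ sin(πx/2.0959) e^{-λ₁t}.
Decay rate: λ₁ = 3.6π²/2.0959² ≈ 8.088.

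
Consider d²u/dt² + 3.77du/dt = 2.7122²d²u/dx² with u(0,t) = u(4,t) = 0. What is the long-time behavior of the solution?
As t → ∞, u → 0. Damping (γ=3.77) dissipates energy; oscillations decay exponentially.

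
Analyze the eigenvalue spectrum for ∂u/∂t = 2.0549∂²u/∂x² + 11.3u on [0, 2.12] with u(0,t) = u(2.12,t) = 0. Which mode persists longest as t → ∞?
Eigenvalues: λₙ = 2.0549n²π²/2.12² - 11.3.
First three modes:
  n=1: λ₁ = 2.0549π²/2.12² - 11.3 ≈ -6.787
  n=2: λ₂ = 8.2196π²/2.12² - 11.3 ≈ 6.75
  n=3: λ₃ = 18.4941π²/2.12² - 11.3 ≈ 29.313
Since 2.0549π²/2.12² ≈ 4.513 < 11.3, λ₁ < 0.
The n=1 mode grows fastest (−λₙ is largest for n=1) → dominates.
Asymptotic: u ~ c₁ sin(πx/2.12) e^{6.787t} (exponential growth at rate −λ₁ ≈ 6.787).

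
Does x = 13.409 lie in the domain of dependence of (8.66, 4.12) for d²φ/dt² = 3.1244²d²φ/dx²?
Yes. The domain of dependence is [-4.212528, 21.532528], and 13.409 ∈ [-4.212528, 21.532528].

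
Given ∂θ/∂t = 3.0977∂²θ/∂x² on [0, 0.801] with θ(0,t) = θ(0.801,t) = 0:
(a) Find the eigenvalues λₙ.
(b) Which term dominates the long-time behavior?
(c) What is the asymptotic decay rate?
Eigenvalues: λₙ = 3.0977n²π²/0.801².
First three modes:
  n=1: λ₁ = 3.0977π²/0.801² ≈ 47.651
  n=2: λ₂ = 12.3908π²/0.801² ≈ 190.605 (4× faster decay)
  n=3: λ₃ = 27.8793π²/0.801² ≈ 428.861 (9× faster decay)
As t → ∞, higher modes decay exponentially faster. The n=1 mode dominates: θ ~ c₁ sin(πx/0.801) e^{-λ₁t}.
Decay rate: λ₁ = 3.0977π²/0.801² ≈ 47.651.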